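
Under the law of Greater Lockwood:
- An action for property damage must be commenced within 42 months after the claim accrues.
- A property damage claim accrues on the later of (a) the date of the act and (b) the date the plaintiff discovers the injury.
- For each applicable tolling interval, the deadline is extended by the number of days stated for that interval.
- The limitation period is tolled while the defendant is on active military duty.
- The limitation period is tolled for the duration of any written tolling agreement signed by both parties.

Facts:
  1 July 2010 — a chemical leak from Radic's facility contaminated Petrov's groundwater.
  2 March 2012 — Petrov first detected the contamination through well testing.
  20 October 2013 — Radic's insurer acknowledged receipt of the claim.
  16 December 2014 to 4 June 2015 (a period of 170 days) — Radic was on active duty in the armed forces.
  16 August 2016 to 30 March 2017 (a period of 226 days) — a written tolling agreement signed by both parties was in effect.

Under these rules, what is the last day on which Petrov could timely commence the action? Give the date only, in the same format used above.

The claim accrued on 2 March 2012 — the later of the 1 July 2010 act and the 2 March 2012 discovery.
Adding the 42 months base period to 2 March 2012 gives a deadline of 2 September 2015, before any tolling.
The period was tolled for 170 days by the defendant's active military service (16 December 2014 to 4 June 2015), pushing the deadline to 19 February 2016.
The written tolling agreement from 16 August 2016 to 30 March 2017 began after the period had already run on 19 February 2016, so it has no tolling effect.
The other events in the timeline have no effect on the limitation period under the stated rules.

19 February 2016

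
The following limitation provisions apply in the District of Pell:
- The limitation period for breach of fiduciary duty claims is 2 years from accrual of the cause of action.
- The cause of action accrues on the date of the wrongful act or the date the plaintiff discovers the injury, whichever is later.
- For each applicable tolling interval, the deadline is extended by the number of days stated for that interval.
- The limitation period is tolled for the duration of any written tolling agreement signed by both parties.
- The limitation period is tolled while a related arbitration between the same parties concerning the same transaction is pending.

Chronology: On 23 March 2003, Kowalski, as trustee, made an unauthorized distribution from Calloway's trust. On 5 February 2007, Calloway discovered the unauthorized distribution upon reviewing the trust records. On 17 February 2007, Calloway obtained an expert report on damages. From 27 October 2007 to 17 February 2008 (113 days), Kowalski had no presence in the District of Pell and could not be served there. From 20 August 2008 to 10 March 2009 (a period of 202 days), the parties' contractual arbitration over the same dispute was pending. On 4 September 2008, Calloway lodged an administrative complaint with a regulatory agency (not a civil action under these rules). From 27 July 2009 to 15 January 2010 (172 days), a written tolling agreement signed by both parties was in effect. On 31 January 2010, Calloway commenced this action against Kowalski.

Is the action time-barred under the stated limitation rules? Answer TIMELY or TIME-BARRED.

TIMELY

Taking the later of the act (23 March 2003) and discovery (5 February 2007), the claim accrued on 5 February 2007.
2 years from 5 February 2007 is 5 February 2009.
Because the pending related arbitration ran from 20 August 2008 to 10 March 2009, the deadline is extended by 202 days to 26 August 2009.
The written tolling agreement from 27 July 2009 to 15 January 2010 tolled the period for 172 days, extending the deadline to 14 February 2010.
The defendant's absence from the jurisdiction from 27 October 2007 to 17 February 2008 does not toll the period, because no stated rule makes the defendant's absence a tolling event.
Nothing else in the chronology tolls or restarts the period.
Calloway filed on 31 January 2010, before the 14 February 2010 deadline, so the action is timely.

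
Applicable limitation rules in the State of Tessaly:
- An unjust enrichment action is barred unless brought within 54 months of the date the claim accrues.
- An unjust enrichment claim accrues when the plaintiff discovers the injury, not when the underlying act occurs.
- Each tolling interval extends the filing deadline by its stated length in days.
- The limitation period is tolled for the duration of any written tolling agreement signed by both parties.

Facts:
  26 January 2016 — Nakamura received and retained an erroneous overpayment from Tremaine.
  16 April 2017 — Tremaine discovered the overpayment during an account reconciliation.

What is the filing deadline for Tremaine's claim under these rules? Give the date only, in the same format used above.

16 October 2021

Accrual is tied to discovery, so the period began on 16 April 2017 rather than on 26 January 2016 when the act occurred.
54 months from 16 April 2017 is 16 October 2021.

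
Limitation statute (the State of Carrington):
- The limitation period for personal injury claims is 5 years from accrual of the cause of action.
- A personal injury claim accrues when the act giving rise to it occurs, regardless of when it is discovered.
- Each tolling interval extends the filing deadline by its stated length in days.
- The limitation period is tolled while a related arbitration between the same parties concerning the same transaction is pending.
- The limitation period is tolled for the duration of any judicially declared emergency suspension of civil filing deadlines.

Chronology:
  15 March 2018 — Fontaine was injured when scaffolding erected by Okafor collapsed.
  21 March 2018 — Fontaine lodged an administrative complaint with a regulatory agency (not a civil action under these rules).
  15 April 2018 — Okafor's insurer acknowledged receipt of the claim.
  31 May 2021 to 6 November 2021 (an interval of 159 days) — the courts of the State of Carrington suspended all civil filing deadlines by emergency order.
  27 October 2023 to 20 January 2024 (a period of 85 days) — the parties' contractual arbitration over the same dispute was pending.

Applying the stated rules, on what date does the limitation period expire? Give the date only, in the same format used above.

The limitation period began to run on 15 March 2018.
5 years from 15 March 2018 is 15 March 2023.
The emergency suspension of filing deadlines from 31 May 2021 to 6 November 2021 tolled the period for 159 days, extending the deadline to 21 August 2023.
The pending related arbitration starting 27 October 2023 came too late — the period had run on 21 August 2023 — and so does not extend the deadline.
The other events in the timeline have no effect on the limitation period under the stated rules.

21 August 2023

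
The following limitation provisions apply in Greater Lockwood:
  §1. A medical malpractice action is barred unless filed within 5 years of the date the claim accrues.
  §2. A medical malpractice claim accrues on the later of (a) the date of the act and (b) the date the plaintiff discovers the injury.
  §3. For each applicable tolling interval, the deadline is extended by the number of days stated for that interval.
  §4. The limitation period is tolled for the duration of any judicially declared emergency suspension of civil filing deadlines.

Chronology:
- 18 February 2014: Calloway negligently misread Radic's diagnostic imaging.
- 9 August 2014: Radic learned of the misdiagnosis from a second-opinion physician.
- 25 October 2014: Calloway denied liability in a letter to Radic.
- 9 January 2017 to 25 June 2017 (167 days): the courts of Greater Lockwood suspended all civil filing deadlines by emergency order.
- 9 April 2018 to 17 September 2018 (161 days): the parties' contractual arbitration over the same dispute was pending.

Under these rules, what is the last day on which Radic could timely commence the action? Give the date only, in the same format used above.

The claim accrued on 9 August 2014 — the later of the 18 February 2014 act and the 9 August 2014 discovery.
5 years from 9 August 2014 is 9 August 2019.
The period was tolled for 167 days by the emergency suspension of filing deadlines (9 January 2017 to 25 June 2017), pushing the deadline to 23 January 2020.
Although a pending arbitration ran from 9 April 2018 to 17 September 2018, the stated rules do not make that a tolling event, so it is disregarded.
The other events in the timeline have no effect on the limitation period under the stated rules.

23 January 2020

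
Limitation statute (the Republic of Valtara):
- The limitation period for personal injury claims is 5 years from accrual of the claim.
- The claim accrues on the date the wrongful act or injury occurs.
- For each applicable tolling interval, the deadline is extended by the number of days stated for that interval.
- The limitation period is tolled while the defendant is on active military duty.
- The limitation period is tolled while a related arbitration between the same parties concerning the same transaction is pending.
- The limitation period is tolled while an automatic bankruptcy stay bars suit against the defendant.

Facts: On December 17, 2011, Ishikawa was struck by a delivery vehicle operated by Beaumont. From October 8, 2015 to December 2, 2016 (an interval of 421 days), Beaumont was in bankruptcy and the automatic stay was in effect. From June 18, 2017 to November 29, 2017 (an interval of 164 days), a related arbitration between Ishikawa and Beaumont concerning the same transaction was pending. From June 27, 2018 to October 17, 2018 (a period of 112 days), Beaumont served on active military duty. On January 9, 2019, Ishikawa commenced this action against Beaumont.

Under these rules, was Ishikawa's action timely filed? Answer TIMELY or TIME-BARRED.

TIME-BARRED

The claim accrued on December 17, 2011, the date of the act.
Adding the 5 years base period to December 17, 2011 gives a deadline of December 17, 2016, before any tolling.
Because the automatic bankruptcy stay ran from October 8, 2015 to December 2, 2016, the deadline is extended by 421 days to February 11, 2018.
The pending related arbitration from June 18, 2017 to November 29, 2017 tolled the period for 164 days, extending the deadline to July 25, 2018.
The period was tolled for 112 days by the defendant's active military service (June 27, 2018 to October 17, 2018), pushing the deadline to November 14, 2018.
Filing on January 9, 2019 missed the November 14, 2018 deadline — the action is time-barred.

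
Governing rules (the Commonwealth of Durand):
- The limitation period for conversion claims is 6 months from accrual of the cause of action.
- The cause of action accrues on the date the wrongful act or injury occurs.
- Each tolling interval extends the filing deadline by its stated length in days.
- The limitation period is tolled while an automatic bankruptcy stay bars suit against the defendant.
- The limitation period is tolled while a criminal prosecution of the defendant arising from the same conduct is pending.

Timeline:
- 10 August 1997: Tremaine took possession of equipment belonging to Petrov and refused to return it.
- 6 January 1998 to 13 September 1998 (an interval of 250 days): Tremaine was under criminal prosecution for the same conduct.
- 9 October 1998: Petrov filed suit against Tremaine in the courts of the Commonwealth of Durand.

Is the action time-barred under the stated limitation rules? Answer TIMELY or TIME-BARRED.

The cause of action accrued on 10 August 1997, the date of the act.
6 months from 10 August 1997 is 10 February 1998.
Because the pending criminal prosecution ran from 6 January 1998 to 13 September 1998, the deadline is extended by 250 days to 18 October 1998.
Filing on 9 October 1998 beat the 18 October 1998 deadline — the action is timely.

TIMELY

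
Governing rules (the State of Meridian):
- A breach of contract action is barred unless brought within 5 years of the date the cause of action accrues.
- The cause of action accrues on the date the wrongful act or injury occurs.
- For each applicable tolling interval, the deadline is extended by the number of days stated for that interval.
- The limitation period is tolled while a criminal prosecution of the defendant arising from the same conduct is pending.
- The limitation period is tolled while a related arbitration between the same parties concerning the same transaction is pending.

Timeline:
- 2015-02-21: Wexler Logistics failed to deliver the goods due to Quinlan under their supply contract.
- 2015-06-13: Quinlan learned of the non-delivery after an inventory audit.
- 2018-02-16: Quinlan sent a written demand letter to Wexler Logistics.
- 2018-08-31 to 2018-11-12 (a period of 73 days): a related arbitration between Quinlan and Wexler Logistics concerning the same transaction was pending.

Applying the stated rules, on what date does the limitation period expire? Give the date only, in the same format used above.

Because the rule ties accrual to occurrence, the claim accrued on 2015-02-21, not on the 2015-06-13 discovery date.
The untolled deadline — 5 years after 2015-02-21 — is 2020-02-21.
Because the pending related arbitration ran from 2018-08-31 to 2018-11-12, the deadline is extended by 73 days to 2020-05-04.
None of the other events listed affects the running of the period under the stated rules.

2020-05-04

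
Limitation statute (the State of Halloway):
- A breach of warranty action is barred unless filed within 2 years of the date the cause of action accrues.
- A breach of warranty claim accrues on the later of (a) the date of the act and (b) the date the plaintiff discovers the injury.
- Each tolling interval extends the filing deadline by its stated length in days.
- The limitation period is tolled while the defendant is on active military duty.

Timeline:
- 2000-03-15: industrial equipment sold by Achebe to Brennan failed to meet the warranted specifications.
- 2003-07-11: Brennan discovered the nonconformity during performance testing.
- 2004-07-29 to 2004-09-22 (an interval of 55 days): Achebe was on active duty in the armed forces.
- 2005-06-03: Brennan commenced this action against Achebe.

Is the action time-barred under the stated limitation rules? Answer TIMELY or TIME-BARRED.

The claim accrued on 2003-07-11 — the later of the 2000-03-15 act and the 2003-07-11 discovery.
The untolled deadline — 2 years after 2003-07-11 — is 2005-07-11.
The defendant's active military service from 2004-07-29 to 2004-09-22 tolled the period for 55 days, extending the deadline to 2005-09-04.
Brennan filed on 2005-06-03, before the 2005-09-04 deadline, so the action is timely.

TIMELY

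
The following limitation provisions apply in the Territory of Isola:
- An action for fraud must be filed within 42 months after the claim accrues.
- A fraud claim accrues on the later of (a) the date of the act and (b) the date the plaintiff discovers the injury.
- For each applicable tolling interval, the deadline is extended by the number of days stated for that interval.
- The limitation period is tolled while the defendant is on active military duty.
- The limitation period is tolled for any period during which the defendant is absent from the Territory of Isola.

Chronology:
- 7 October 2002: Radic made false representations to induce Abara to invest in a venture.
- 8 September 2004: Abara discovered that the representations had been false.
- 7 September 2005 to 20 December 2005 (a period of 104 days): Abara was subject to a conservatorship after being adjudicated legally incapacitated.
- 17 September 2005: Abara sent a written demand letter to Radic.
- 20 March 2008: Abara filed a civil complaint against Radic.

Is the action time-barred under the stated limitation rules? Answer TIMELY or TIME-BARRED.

Because discovery on 8 September 2004 post-dates the 7 October 2002 act, accrual under the later-of rule falls on 8 September 2004.
Adding the 42 months base period to 8 September 2004 gives a deadline of 8 March 2008, before any tolling.
The plaintiff's legal incapacity from 7 September 2005 to 20 December 2005 does not toll the period, because no stated rule makes the plaintiff's incapacity a tolling event.
None of the other events listed affects the running of the period under the stated rules.
Filing on 20 March 2008 missed the 8 March 2008 deadline — the action is time-barred.

TIME-BARRED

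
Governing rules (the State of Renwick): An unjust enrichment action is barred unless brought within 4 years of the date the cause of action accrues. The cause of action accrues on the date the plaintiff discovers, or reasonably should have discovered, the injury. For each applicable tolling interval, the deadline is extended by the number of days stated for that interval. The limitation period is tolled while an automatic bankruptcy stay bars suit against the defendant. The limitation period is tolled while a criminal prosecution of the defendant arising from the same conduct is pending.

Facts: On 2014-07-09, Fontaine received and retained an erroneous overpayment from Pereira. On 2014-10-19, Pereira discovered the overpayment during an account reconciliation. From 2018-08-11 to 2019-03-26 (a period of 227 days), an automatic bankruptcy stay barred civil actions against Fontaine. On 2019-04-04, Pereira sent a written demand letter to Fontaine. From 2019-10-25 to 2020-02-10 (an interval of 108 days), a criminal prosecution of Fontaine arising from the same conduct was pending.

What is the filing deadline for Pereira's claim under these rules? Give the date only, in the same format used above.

2019-06-03

Accrual is tied to discovery, so the period began on 2014-10-19 rather than on 2014-07-09 when the act occurred.
The untolled deadline — 4 years after 2014-10-19 — is 2018-10-19.
Because the automatic bankruptcy stay ran from 2018-08-11 to 2019-03-26, the deadline is extended by 227 days to 2019-06-03.
The pending criminal prosecution from 2019-10-25 to 2020-02-10 began after the period had already run on 2019-06-03, so it has no tolling effect.
The other events in the timeline have no effect on the limitation period under the stated rules.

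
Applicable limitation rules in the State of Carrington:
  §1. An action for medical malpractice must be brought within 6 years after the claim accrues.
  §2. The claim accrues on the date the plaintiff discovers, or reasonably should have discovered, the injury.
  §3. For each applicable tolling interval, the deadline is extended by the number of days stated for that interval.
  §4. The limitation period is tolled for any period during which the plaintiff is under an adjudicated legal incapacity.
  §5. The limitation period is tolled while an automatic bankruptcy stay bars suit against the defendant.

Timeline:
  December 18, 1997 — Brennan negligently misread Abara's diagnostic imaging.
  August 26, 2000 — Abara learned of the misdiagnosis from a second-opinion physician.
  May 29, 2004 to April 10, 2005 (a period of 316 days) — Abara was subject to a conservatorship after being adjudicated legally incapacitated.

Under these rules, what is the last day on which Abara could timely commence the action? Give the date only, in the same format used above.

July 8, 2007

Under the discovery rule, the claim accrued on August 26, 2000, when Abara discovered the injury — not on the December 18, 1997 date of the underlying act.
The untolled deadline — 6 years after August 26, 2000 — is August 26, 2006.
The period was tolled for 316 days by the plaintiff's legal incapacity (May 29, 2004 to April 10, 2005), pushing the deadline to July 8, 2007.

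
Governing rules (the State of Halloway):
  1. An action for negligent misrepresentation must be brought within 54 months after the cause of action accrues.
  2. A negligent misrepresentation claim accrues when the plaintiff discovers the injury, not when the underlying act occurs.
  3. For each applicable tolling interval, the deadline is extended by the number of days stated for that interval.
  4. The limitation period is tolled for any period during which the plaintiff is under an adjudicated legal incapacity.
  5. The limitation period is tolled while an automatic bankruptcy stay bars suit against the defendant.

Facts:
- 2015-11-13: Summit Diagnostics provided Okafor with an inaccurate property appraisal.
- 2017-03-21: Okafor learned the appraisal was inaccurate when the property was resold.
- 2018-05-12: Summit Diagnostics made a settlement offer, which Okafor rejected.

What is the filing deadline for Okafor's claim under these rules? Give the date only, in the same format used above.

Accrual is tied to discovery, so the period began on 2017-03-21 rather than on 2015-11-13 when the act occurred.
The untolled deadline — 54 months after 2017-03-21 — is 2021-09-21.
None of the other events listed affects the running of the period under the stated rules.

2021-09-21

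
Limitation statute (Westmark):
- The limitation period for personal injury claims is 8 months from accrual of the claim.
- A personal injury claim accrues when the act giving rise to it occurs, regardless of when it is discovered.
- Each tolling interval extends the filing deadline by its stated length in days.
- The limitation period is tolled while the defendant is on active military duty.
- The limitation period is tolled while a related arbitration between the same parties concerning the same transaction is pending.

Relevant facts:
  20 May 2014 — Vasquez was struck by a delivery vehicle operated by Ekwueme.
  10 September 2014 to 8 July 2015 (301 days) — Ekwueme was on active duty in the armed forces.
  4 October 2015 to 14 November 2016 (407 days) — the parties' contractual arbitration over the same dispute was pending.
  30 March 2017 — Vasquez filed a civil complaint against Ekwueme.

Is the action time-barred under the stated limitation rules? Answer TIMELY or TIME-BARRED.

The claim accrued on 20 May 2014, when the wrongful act occurred.
The untolled deadline — 8 months after 20 May 2014 — is 20 January 2015.
Because the defendant's active military service ran from 10 September 2014 to 8 July 2015, the deadline is extended by 301 days to 17 November 2015.
Because the pending related arbitration ran from 4 October 2015 to 14 November 2016, the deadline is extended by 407 days to 28 December 2016.
The 30 March 2017 filing falls after the 28 December 2016 deadline; the claim is time-barred.

TIME-BARRED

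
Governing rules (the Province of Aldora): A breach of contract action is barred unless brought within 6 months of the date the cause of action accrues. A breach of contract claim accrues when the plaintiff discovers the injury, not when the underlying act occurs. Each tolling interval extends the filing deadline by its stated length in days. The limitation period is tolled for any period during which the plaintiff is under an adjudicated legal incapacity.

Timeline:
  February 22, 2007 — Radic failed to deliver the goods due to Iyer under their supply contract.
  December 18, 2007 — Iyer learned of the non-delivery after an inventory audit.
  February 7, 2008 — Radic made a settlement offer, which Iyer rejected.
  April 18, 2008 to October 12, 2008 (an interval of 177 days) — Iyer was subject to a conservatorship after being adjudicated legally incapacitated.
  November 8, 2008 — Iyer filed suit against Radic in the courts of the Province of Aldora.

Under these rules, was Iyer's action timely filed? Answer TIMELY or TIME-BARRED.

Accrual is tied to discovery, so the period began on December 18, 2007 rather than on February 22, 2007 when the act occurred.
Adding the 6 months base period to December 18, 2007 gives a deadline of June 18, 2008, before any tolling.
Because the plaintiff's legal incapacity ran from April 18, 2008 to October 12, 2008, the deadline is extended by 177 days to December 12, 2008.
The other events in the timeline have no effect on the limitation period under the stated rules.
Iyer filed on November 8, 2008, before the December 12, 2008 deadline, so the action is timely.

TIMELY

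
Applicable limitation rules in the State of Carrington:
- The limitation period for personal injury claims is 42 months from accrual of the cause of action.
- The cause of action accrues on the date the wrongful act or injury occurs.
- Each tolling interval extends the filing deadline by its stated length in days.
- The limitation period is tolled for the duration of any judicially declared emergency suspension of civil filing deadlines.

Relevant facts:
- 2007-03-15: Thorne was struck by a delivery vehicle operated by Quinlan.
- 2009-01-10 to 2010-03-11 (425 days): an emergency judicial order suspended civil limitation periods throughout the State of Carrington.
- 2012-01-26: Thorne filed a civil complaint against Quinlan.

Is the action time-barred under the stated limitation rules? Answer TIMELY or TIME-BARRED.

TIME-BARRED

The claim accrued on 2007-03-15, when the wrongful act occurred.
The untolled deadline — 42 months after 2007-03-15 — is 2010-09-15.
Because the emergency suspension of filing deadlines ran from 2009-01-10 to 2010-03-11, the deadline is extended by 425 days to 2011-11-14.
Thorne filed on 2012-01-26, after the 2011-11-14 deadline, so the action is time-barred.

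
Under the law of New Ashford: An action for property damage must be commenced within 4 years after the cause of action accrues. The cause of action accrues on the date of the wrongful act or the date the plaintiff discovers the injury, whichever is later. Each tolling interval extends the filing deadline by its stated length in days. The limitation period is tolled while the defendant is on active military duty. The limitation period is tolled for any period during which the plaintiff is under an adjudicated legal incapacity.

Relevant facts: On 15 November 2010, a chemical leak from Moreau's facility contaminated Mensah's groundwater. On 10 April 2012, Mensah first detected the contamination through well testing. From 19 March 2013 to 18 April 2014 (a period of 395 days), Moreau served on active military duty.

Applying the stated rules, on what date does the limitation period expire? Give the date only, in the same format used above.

The claim accrued on 10 April 2012 — the later of the 15 November 2010 act and the 10 April 2012 discovery.
Adding the 4 years base period to 10 April 2012 gives a deadline of 10 April 2016, before any tolling.
The defendant's active military service from 19 March 2013 to 18 April 2014 tolled the period for 395 days, extending the deadline to 10 May 2017.

10 May 2017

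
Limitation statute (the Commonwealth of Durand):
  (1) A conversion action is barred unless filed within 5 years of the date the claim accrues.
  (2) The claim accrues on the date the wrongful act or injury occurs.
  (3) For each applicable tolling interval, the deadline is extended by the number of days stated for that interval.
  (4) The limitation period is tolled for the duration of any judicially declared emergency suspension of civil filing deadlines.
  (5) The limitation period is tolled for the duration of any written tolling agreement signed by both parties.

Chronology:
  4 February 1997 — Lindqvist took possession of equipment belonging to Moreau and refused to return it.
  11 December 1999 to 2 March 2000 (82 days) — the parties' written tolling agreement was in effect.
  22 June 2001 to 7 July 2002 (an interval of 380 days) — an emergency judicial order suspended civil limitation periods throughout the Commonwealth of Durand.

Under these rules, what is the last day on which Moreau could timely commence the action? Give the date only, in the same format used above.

12 May 2003

The limitation period began to run on 4 February 1997.
5 years from 4 February 1997 is 4 February 2002.
The period was tolled for 82 days by the written tolling agreement (11 December 1999 to 2 March 2000), pushing the deadline to 27 April 2002.
The period was tolled for 380 days by the emergency suspension of filing deadlines (22 June 2001 to 7 July 2002), pushing the deadline to 12 May 2003.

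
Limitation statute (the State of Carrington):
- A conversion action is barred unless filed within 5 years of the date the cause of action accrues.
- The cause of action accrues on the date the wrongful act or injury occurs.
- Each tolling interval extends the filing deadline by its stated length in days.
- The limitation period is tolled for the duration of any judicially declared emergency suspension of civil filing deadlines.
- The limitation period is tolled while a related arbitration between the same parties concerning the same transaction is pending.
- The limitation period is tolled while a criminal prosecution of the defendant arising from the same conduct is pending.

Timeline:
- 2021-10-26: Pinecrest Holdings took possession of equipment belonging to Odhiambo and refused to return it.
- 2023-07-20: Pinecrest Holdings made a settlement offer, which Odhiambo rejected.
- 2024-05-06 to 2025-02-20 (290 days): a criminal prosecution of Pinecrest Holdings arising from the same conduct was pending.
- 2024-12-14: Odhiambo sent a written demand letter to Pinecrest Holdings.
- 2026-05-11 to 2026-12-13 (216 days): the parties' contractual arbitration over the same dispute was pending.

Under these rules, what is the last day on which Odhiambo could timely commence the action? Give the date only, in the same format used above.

2028-03-15

The limitation period began to run on 2021-10-26.
5 years from 2021-10-26 is 2026-10-26.
The period was tolled for 290 days by the pending criminal prosecution (2024-05-06 to 2025-02-20), pushing the deadline to 2027-08-12.
The pending related arbitration from 2026-05-11 to 2026-12-13 tolled the period for 216 days, extending the deadline to 2028-03-15.
None of the other events listed affects the running of the period under the stated rules.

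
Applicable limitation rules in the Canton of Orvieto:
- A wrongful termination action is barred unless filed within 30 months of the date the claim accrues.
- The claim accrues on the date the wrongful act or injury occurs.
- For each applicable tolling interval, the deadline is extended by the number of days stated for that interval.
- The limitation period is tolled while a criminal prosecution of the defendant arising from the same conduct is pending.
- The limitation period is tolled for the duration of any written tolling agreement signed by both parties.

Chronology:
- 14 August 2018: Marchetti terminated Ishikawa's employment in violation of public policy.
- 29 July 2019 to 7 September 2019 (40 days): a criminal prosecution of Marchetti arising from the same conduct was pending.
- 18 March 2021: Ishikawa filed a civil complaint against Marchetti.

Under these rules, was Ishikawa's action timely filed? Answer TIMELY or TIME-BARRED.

The claim accrued on 14 August 2018, when the wrongful act occurred.
Adding the 30 months base period to 14 August 2018 gives a deadline of 14 February 2021, before any tolling.
The pending criminal prosecution from 29 July 2019 to 7 September 2019 tolled the period for 40 days, extending the deadline to 26 March 2021.
Ishikawa filed on 18 March 2021, before the 26 March 2021 deadline, so the action is timely.

TIMELY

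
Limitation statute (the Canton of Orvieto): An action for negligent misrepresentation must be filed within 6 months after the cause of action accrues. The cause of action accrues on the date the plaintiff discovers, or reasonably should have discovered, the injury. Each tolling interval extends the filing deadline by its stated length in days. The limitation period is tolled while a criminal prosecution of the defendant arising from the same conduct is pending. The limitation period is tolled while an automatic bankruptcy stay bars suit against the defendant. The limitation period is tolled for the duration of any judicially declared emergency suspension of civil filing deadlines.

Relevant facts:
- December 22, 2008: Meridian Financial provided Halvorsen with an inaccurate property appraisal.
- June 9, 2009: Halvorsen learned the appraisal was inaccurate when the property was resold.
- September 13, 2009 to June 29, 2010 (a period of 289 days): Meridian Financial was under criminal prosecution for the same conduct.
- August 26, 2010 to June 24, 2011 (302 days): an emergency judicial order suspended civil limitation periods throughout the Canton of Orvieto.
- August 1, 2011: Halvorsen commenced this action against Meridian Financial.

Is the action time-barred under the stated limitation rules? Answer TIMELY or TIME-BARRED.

Accrual is tied to discovery, so the period began on June 9, 2009 rather than on December 22, 2008 when the act occurred.
Adding the 6 months base period to June 9, 2009 gives a deadline of December 9, 2009, before any tolling.
The period was tolled for 289 days by the pending criminal prosecution (September 13, 2009 to June 29, 2010), pushing the deadline to September 24, 2010.
The emergency suspension of filing deadlines from August 26, 2010 to June 24, 2011 tolled the period for 302 days, extending the deadline to July 23, 2011.
Filing on August 1, 2011 missed the July 23, 2011 deadline — the action is time-barred.

TIME-BARRED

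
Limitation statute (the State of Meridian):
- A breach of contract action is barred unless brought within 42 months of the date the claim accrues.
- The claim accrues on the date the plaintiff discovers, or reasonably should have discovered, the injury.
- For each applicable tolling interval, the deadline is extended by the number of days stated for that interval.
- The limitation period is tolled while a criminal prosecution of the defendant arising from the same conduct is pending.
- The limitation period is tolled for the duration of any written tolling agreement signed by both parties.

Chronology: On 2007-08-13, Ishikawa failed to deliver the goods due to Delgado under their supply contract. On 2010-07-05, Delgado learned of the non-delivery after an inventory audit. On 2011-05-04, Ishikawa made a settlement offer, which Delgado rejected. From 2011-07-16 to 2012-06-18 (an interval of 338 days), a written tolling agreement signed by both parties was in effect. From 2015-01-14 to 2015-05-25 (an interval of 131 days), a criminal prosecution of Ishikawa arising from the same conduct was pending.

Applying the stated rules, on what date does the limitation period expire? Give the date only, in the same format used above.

Accrual is tied to discovery, so the period began on 2010-07-05 rather than on 2007-08-13 when the act occurred.
42 months from 2010-07-05 is 2014-01-05.
The written tolling agreement from 2011-07-16 to 2012-06-18 tolled the period for 338 days, extending the deadline to 2014-12-09.
By the time the pending criminal prosecution began on 2015-01-14, the limitation period had already expired on 2014-12-09; that interval cannot revive it.
Nothing else in the chronology tolls or restarts the period.

2014-12-09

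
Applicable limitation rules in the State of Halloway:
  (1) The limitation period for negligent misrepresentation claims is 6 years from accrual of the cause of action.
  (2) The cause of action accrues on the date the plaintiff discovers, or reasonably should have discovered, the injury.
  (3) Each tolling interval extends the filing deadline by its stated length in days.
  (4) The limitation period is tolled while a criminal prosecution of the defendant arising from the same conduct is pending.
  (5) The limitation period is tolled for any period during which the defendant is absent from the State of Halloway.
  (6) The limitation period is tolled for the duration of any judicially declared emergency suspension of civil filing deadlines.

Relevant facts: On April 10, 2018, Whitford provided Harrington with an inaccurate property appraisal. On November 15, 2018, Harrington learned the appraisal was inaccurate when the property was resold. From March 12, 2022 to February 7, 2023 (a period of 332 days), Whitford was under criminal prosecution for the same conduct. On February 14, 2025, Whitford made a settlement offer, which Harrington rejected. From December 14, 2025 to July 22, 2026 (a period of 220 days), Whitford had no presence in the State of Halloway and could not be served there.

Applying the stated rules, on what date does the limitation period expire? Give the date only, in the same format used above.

October 13, 2025

The claim did not accrue until Harrington discovered the injury on November 15, 2018; the April 10, 2018 act date does not start the clock under the stated rule.
6 years from November 15, 2018 is November 15, 2024.
The period was tolled for 332 days by the pending criminal prosecution (March 12, 2022 to February 7, 2023), pushing the deadline to October 13, 2025.
By the time the defendant's absence from the jurisdiction began on December 14, 2025, the limitation period had already expired on October 13, 2025; that interval cannot revive it.
The other events in the timeline have no effect on the limitation period under the stated rules.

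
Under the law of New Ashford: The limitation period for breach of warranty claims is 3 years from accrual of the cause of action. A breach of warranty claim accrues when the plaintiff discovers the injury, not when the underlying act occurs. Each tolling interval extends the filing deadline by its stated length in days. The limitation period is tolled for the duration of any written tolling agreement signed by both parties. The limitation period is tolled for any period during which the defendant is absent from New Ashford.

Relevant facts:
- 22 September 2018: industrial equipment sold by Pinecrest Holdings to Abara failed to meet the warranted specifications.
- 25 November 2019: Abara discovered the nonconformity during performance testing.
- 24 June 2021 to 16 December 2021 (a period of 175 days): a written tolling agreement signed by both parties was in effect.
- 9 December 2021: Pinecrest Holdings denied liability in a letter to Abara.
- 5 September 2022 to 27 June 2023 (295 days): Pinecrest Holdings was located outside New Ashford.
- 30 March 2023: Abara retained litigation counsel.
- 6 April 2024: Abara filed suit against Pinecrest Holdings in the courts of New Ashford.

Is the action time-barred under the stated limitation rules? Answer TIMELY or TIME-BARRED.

TIME-BARRED

Under the discovery rule, the claim accrued on 25 November 2019, when Abara discovered the injury — not on the 22 September 2018 date of the underlying act.
3 years from 25 November 2019 is 25 November 2022.
The written tolling agreement from 24 June 2021 to 16 December 2021 tolled the period for 175 days, extending the deadline to 19 May 2023.
The defendant's absence from the jurisdiction from 5 September 2022 to 27 June 2023 tolled the period for 295 days, extending the deadline to 9 March 2024.
The other events in the timeline have no effect on the limitation period under the stated rules.
Filing on 6 April 2024 missed the 9 March 2024 deadline — the action is time-barred.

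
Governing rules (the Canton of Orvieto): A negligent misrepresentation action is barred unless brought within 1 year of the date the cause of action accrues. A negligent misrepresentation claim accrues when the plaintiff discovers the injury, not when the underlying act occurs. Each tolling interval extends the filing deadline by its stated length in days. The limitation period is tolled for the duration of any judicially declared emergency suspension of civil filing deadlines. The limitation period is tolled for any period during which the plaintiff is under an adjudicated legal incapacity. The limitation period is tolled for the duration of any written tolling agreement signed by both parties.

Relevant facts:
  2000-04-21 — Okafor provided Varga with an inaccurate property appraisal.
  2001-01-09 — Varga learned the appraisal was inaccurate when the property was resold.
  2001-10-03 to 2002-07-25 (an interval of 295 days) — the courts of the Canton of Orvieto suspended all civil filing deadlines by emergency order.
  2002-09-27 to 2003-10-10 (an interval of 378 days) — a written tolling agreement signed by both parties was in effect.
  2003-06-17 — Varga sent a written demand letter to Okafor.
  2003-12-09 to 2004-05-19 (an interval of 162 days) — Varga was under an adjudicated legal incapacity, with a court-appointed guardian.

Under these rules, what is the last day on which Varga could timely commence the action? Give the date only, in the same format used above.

2003-11-13

The claim did not accrue until Varga discovered the injury on 2001-01-09; the 2000-04-21 act date does not start the clock under the stated rule.
Adding the 1 year base period to 2001-01-09 gives a deadline of 2002-01-09, before any tolling.
Because the emergency suspension of filing deadlines ran from 2001-10-03 to 2002-07-25, the deadline is extended by 295 days to 2002-10-31.
The period was tolled for 378 days by the written tolling agreement (2002-09-27 to 2003-10-10), pushing the deadline to 2003-11-13.
The plaintiff's legal incapacity from 2003-12-09 to 2004-05-19 began after the period had already run on 2003-11-13, so it has no tolling effect.
Nothing else in the chronology tolls or restarts the period.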